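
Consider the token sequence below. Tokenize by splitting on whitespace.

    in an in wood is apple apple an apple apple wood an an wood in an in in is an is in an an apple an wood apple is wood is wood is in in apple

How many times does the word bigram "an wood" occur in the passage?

2

Scanning the 35 overlapping bigram windows for "an wood":
  position 13–14: an wood
  position 26–27: an wood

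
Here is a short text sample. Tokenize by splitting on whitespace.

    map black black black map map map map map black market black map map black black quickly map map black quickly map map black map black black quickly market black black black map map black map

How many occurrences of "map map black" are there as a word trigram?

Scanning the 34 overlapping trigram windows for "map map black":
  position 8–10: map map black
  position 13–15: map map black
  position 18–20: map map black
  position 22–24: map map black
  position 33–35: map map black

5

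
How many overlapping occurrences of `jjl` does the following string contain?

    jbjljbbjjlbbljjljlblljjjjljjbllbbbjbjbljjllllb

4

Sliding a length-3 window over the 46 characters (44 positions):
  position 8–10: jjl
  position 14–16: jjl
  position 24–26: jjl
  position 40–42: jjl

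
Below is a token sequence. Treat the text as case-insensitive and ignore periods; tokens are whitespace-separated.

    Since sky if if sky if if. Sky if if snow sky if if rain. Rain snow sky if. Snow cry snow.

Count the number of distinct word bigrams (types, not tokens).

22 tokens → 21 bigram windows in total.
Repeated bigrams (each contributes count−1 duplicates):
  sky if: 5
  if if: 4
  if sky: 2
  if snow: 2
  snow sky: 2
10 duplicate windows → 21 − 10 = 11 distinct.

11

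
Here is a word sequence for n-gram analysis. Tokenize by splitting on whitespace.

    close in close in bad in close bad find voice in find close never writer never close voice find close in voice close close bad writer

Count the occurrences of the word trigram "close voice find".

Scanning the 24 overlapping trigram windows for "close voice find":
  position 17–19: close voice find

1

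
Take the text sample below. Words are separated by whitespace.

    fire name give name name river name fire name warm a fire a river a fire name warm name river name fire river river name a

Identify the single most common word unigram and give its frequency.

"name", 9 times

Unigram frequencies (highest first):
  name: 9
  fire: 5
  river: 5
  a: 4
  warm: 2
  give: 1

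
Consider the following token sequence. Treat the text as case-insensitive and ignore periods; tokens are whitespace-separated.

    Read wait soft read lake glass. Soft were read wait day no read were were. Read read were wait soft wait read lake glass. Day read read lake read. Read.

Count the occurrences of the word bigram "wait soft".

2

Scanning the 29 overlapping bigram windows for "wait soft":
  position 2–3: wait soft
  position 19–20: wait soft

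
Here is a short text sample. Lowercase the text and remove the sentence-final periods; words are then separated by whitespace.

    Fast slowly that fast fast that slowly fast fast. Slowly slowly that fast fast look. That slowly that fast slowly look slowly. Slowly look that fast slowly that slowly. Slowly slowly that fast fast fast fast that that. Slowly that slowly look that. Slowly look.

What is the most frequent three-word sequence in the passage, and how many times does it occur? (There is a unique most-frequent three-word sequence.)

Trigram frequencies (highest first):
  slowly that fast: 4
  that fast fast: 3
  fast slowly that: 2
  fast fast that: 2
  slowly slowly that: 2
  look that slowly: 2
  … (22 more, each ≤ 2)

"slowly that fast", 4 times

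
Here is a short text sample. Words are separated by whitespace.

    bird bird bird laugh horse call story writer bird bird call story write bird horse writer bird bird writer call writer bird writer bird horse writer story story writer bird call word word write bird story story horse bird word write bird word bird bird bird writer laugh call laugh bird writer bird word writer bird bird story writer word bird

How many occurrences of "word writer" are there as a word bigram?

1

Scanning the 60 overlapping bigram windows for "word writer":
  position 54–55: word writer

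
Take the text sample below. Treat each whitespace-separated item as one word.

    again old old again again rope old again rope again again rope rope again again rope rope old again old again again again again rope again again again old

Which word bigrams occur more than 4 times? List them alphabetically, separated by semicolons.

Bigram counts meeting the condition (more than 4 times):
  again again: 8
  again rope: 5

again again; again rope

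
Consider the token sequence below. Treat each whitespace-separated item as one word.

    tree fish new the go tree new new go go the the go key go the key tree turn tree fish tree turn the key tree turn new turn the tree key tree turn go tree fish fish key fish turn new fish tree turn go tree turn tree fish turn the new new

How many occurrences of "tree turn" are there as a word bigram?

6

Scanning the 53 overlapping bigram windows for "tree turn":
  position 18–19: tree turn
  position 22–23: tree turn
  position 26–27: tree turn
  position 33–34: tree turn
  position 44–45: tree turn
  position 47–48: tree turn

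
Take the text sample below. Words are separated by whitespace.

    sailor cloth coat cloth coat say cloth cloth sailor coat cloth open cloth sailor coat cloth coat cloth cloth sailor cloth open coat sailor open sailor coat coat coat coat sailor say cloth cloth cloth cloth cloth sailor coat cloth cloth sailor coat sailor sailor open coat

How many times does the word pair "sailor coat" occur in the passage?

Scanning the 46 overlapping bigram windows for "sailor coat":
  position 9–10: sailor coat
  position 14–15: sailor coat
  position 26–27: sailor coat
  position 38–39: sailor coat
  position 42–43: sailor coat

5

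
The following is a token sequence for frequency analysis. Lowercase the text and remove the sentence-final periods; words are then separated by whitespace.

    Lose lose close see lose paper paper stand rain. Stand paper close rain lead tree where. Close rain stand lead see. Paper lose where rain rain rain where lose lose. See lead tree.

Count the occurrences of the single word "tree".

2

Scanning the 33 tokens for "tree":
  position 15: tree
  position 33: tree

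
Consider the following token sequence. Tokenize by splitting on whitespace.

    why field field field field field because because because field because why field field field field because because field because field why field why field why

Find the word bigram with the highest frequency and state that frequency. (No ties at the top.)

"field field", 7 times

Bigram frequencies (highest first):
  field field: 7
  why field: 4
  field because: 4
  because because: 3
  because field: 3
  field why: 3
  … (1 more, each ≤ 1)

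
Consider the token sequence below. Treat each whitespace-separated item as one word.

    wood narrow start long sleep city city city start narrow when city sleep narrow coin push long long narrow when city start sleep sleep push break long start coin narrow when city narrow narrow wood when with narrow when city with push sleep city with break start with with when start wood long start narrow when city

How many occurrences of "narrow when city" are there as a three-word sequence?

5

Scanning the 55 overlapping trigram windows for "narrow when city":
  position 10–12: narrow when city
  position 19–21: narrow when city
  position 30–32: narrow when city
  position 38–40: narrow when city
  position 55–57: narrow when city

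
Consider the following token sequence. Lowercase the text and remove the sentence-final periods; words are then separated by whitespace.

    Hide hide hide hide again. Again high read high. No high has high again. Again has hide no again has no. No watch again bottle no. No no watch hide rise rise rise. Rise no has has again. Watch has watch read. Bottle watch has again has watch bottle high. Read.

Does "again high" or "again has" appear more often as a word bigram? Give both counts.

"again has" (3 vs 1)

"again high": 1 occurrence
"again has": 3 occurrences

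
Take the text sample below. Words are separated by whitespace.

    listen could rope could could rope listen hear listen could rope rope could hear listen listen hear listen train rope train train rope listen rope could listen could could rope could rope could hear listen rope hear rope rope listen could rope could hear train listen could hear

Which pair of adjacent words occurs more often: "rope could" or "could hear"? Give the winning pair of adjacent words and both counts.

"rope could" (6 vs 4)

"rope could": 6 occurrences
"could hear": 4 occurrences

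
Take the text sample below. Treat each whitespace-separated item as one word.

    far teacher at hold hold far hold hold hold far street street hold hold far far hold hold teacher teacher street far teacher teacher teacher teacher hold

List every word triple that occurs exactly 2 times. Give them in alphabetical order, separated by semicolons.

Trigram counts meeting the condition (exactly 2 times):
  far hold hold: 2
  teacher teacher teacher: 2

far hold hold; teacher teacher teacher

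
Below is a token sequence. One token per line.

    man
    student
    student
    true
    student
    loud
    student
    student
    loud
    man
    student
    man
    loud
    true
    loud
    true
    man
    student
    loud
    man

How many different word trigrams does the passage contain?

20 tokens → 18 trigram windows in total.
Repeated trigrams (each contributes count−1 duplicates):
  student loud man: 2
1 duplicate windows → 18 − 1 = 17 distinct.

17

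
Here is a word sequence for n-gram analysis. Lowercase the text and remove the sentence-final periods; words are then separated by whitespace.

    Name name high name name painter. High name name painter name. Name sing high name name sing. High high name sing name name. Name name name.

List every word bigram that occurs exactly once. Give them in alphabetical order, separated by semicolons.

Bigram counts meeting the condition (exactly once):
  high high: 1
  name high: 1
  painter high: 1
  painter name: 1
  sing name: 1

high high; name high; painter high; painter name; sing name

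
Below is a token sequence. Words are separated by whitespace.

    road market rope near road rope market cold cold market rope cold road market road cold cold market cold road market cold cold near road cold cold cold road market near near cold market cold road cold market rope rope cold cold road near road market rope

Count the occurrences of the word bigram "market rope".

Scanning the 46 overlapping bigram windows for "market rope":
  position 2–3: market rope
  position 10–11: market rope
  position 38–39: market rope
  position 46–47: market rope

4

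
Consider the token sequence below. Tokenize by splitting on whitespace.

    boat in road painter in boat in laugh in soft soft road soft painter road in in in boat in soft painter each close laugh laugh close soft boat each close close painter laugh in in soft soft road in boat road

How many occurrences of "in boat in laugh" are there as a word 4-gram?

1

Scanning the 39 overlapping 4-gram windows for "in boat in laugh":
  position 5–8: in boat in laugh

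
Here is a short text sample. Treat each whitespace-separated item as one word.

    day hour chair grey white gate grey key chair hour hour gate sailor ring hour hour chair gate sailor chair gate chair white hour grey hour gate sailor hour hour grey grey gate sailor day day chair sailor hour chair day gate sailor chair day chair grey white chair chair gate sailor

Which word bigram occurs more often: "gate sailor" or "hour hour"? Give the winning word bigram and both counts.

"gate sailor" (6 vs 3)

"gate sailor": 6 occurrences
"hour hour": 3 occurrences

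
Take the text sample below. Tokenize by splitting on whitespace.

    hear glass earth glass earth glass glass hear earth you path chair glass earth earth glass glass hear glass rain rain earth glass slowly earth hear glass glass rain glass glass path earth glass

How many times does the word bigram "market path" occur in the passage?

0

Scanning the 33 overlapping bigram windows for "market path":
  (none found)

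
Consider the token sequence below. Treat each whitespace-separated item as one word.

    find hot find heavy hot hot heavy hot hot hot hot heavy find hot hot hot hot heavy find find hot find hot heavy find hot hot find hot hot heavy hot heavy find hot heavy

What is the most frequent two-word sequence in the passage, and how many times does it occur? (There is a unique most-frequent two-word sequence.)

"hot hot", 9 times

Bigram frequencies (highest first):
  hot hot: 9
  find hot: 7
  hot heavy: 7
  heavy find: 4
  hot find: 3
  heavy hot: 3
  … (2 more, each ≤ 1)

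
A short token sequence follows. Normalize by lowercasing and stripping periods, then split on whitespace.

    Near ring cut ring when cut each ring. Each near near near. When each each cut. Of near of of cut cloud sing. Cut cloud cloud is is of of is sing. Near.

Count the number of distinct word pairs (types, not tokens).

29

33 tokens → 32 bigram windows in total.
Repeated bigrams (each contributes count−1 duplicates):
  cut cloud: 2
  near near: 2
  of of: 2
3 duplicate windows → 32 − 3 = 29 distinct.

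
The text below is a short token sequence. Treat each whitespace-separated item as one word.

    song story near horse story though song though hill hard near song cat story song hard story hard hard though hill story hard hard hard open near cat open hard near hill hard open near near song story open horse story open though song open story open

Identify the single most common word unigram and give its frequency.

Unigram frequencies (highest first):
  hard: 9
  story: 8
  open: 7
  song: 6
  near: 6
  though: 4
  … (3 more, each ≤ 3)

"hard", 9 times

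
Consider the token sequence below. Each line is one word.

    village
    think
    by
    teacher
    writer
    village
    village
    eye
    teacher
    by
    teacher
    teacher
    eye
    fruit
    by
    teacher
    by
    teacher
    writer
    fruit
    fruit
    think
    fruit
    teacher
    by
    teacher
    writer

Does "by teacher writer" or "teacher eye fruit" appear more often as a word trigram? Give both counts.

"by teacher writer" (3 vs 1)

"by teacher writer": 3 occurrences
"teacher eye fruit": 1 occurrence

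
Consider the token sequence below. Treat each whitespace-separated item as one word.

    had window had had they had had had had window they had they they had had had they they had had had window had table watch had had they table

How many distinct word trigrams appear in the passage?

17

30 tokens → 28 trigram windows in total.
Repeated trigrams (each contributes count−1 duplicates):
  had had had: 4
  had had they: 3
  they had had: 3
  had had window: 2
  had they they: 2
  had window had: 2
  they they had: 2
11 duplicate windows → 28 − 11 = 17 distinct.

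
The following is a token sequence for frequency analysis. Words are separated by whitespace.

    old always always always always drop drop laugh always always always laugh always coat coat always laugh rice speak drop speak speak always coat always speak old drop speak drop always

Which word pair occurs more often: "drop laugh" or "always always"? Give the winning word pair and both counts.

"drop laugh": 1 occurrence
"always always": 5 occurrences

"always always" (5 vs 1)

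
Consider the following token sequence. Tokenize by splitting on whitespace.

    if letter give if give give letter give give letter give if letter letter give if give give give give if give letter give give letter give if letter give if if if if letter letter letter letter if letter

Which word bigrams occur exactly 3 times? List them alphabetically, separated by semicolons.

Bigram counts meeting the condition (exactly 3 times):
  if give: 3
  if if: 3

if give; if if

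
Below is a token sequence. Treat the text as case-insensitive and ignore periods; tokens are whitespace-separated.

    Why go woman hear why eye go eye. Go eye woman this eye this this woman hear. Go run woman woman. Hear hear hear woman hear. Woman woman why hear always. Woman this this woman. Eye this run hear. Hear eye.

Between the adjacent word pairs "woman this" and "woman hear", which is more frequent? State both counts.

"woman hear" (4 vs 2)

"woman this": 2 occurrences
"woman hear": 4 occurrences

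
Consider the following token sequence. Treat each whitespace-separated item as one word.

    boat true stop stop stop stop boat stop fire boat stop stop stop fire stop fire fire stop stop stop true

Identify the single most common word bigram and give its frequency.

"stop stop", 7 times

Bigram frequencies (highest first):
  stop stop: 7
  stop fire: 3
  boat stop: 2
  fire stop: 2
  boat true: 1
  true stop: 1
  … (4 more, each ≤ 1)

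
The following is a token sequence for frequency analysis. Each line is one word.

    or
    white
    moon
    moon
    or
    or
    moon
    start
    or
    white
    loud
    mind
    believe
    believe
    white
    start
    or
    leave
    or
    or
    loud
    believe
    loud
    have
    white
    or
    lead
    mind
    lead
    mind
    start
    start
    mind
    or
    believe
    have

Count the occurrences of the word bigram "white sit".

Scanning the 35 overlapping bigram windows for "white sit":
  (none found)

0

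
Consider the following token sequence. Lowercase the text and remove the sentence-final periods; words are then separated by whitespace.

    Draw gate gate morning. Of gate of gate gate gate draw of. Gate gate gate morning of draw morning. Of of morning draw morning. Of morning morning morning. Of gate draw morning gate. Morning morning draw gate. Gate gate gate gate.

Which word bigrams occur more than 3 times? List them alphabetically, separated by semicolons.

Bigram counts meeting the condition (more than 3 times):
  gate gate: 9
  morning of: 5
  of gate: 4

gate gate; morning of; of gate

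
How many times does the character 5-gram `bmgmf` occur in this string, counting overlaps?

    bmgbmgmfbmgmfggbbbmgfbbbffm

2

Sliding a length-5 window over the 27 characters (23 positions):
  position 4–8: bmgmf
  position 9–13: bmgmf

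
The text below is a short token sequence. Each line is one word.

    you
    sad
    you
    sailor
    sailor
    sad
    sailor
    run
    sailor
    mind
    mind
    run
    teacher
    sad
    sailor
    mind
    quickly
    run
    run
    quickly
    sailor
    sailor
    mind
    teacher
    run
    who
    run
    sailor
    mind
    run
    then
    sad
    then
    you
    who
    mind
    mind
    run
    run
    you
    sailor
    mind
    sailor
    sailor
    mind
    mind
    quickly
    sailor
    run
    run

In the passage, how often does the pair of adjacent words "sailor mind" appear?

6

Scanning the 49 overlapping bigram windows for "sailor mind":
  position 9–10: sailor mind
  position 15–16: sailor mind
  position 22–23: sailor mind
  position 28–29: sailor mind
  position 41–42: sailor mind
  position 44–45: sailor mind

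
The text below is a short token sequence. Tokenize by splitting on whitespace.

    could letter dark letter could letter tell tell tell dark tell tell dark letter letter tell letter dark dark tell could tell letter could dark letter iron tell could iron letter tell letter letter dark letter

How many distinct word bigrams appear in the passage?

18

36 tokens → 35 bigram windows in total.
Repeated bigrams (each contributes count−1 duplicates):
  dark letter: 4
  letter dark: 3
  letter tell: 3
  tell letter: 3
  tell tell: 3
  could letter: 2
  dark tell: 2
  letter could: 2
  … (3 more repeated)
17 duplicate windows → 35 − 17 = 18 distinct.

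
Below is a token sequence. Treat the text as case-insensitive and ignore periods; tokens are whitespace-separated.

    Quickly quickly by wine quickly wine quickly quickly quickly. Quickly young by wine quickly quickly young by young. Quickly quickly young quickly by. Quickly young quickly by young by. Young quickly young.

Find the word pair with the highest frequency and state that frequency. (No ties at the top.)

Bigram frequencies (highest first):
  quickly quickly: 6
  quickly young: 5
  young quickly: 4
  quickly by: 3
  wine quickly: 3
  young by: 3
  … (4 more, each ≤ 3)

"quickly quickly", 6 times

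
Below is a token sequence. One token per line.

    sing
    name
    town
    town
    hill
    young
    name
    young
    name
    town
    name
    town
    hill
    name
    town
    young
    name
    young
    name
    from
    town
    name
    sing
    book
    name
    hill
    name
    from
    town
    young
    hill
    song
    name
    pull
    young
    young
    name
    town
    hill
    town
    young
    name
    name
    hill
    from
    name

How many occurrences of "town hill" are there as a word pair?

3

Scanning the 45 overlapping bigram windows for "town hill":
  position 4–5: town hill
  position 12–13: town hill
  position 38–39: town hill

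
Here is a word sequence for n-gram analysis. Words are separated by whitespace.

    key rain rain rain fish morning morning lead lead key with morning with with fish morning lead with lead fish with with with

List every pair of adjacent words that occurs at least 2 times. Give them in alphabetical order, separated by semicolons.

fish morning; morning lead; rain rain; with with

Bigram counts meeting the condition (at least 2 times):
  fish morning: 2
  morning lead: 2
  rain rain: 2
  with with: 3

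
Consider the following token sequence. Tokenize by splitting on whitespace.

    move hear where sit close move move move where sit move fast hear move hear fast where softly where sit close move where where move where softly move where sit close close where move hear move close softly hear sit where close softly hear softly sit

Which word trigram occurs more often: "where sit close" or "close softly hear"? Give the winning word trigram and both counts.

"where sit close": 3 occurrences
"close softly hear": 2 occurrences

"where sit close" (3 vs 2)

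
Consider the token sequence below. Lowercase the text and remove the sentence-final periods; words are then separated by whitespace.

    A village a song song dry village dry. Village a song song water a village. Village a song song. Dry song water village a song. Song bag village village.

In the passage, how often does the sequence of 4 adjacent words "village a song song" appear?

4

Scanning the 26 overlapping 4-gram windows for "village a song song":
  position 2–5: village a song song
  position 9–12: village a song song
  position 16–19: village a song song
  position 23–26: village a song song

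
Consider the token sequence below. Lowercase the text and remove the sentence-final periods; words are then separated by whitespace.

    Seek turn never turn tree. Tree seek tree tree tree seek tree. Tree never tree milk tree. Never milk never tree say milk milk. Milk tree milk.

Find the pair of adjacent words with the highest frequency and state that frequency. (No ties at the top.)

Bigram frequencies (highest first):
  tree tree: 4
  tree seek: 2
  seek tree: 2
  tree never: 2
  never tree: 2
  tree milk: 2
  … (10 more, each ≤ 2)

"tree tree", 4 times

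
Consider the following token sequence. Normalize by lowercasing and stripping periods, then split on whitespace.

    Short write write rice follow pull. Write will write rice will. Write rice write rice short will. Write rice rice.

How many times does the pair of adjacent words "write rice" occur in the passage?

Scanning the 19 overlapping bigram windows for "write rice":
  position 3–4: write rice
  position 9–10: write rice
  position 12–13: write rice
  position 14–15: write rice
  position 18–19: write rice

5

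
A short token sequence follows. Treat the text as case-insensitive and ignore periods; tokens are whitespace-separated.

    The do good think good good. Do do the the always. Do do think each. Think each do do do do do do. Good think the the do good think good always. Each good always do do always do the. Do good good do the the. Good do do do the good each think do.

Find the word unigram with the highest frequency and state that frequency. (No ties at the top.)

"do", 21 times

Unigram frequencies (highest first):
  do: 21
  good: 11
  the: 9
  think: 6
  always: 4
  each: 4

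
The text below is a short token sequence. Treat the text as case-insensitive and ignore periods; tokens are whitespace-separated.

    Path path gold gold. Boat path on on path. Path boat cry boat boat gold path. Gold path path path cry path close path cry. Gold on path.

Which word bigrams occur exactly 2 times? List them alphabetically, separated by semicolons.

gold path; on path; path cry; path gold

Bigram counts meeting the condition (exactly 2 times):
  gold path: 2
  on path: 2
  path cry: 2
  path gold: 2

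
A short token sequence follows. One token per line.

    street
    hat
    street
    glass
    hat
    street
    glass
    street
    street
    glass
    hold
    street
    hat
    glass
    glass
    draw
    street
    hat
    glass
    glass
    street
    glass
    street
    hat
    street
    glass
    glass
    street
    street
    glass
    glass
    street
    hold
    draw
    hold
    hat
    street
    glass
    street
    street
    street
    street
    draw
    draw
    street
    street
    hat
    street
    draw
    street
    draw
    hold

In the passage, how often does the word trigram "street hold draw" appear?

1

Scanning the 50 overlapping trigram windows for "street hold draw":
  position 32–34: street hold draw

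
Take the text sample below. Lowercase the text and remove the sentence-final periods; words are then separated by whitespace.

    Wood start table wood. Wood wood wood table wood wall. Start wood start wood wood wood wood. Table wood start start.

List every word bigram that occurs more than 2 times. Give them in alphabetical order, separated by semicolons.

table wood; wood start; wood wood

Bigram counts meeting the condition (more than 2 times):
  table wood: 3
  wood start: 3
  wood wood: 6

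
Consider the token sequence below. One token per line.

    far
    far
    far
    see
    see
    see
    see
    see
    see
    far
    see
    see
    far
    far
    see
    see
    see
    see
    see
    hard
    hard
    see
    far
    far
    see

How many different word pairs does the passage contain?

25 tokens → 24 bigram windows in total.
Repeated bigrams (each contributes count−1 duplicates):
  see see: 10
  far far: 4
  far see: 4
  see far: 3
17 duplicate windows → 24 − 17 = 7 distinct.

7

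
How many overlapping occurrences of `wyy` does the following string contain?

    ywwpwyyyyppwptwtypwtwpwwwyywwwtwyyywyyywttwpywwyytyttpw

5

Sliding a length-3 window over the 55 characters (53 positions):
  position 5–7: wyy
  position 25–27: wyy
  position 32–34: wyy
  position 36–38: wyy
  position 47–49: wyy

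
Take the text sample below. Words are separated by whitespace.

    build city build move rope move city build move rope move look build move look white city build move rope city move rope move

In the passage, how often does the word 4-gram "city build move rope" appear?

Scanning the 21 overlapping 4-gram windows for "city build move rope":
  position 2–5: city build move rope
  position 7–10: city build move rope
  position 17–20: city build move rope

3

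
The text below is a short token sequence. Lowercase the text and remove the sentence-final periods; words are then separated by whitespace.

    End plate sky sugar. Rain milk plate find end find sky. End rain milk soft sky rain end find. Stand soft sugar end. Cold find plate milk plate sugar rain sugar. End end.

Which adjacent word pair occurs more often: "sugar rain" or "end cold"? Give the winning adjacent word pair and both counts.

"sugar rain" (2 vs 1)

"sugar rain": 2 occurrences
"end cold": 1 occurrence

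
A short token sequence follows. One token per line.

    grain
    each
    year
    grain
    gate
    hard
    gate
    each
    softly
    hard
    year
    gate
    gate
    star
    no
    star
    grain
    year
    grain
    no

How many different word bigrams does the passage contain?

18

20 tokens → 19 bigram windows in total.
Repeated bigrams (each contributes count−1 duplicates):
  year grain: 2
1 duplicate windows → 19 − 1 = 18 distinct.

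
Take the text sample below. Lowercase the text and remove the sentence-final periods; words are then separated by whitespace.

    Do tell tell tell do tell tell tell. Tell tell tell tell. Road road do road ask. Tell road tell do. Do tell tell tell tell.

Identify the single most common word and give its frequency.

"tell", 16 times

Unigram frequencies (highest first):
  tell: 16
  do: 5
  road: 4
  ask: 1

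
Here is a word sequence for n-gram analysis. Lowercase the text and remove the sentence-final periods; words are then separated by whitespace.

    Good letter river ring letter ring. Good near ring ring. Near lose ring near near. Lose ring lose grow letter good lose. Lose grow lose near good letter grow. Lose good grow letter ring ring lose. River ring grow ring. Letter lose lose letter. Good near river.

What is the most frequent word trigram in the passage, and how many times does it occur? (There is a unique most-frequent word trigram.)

Trigram frequencies (highest first):
  near lose ring: 2
  good letter river: 1
  letter river ring: 1
  river ring letter: 1
  ring letter ring: 1
  letter ring good: 1
  … (38 more, each ≤ 1)

"near lose ring", 2 times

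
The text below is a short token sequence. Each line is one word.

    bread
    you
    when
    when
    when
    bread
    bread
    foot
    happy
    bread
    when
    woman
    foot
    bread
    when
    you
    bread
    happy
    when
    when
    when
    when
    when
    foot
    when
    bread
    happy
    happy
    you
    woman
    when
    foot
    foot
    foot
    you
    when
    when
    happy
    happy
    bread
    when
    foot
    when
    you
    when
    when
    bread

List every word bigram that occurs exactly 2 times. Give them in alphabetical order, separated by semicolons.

Bigram counts meeting the condition (exactly 2 times):
  bread happy: 2
  foot foot: 2
  foot when: 2
  happy bread: 2
  happy happy: 2
  when you: 2

bread happy; foot foot; foot when; happy bread; happy happy; when you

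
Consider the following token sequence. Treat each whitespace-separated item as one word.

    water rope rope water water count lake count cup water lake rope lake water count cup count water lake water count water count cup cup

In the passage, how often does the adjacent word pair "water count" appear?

4

Scanning the 24 overlapping bigram windows for "water count":
  position 5–6: water count
  position 14–15: water count
  position 20–21: water count
  position 22–23: water count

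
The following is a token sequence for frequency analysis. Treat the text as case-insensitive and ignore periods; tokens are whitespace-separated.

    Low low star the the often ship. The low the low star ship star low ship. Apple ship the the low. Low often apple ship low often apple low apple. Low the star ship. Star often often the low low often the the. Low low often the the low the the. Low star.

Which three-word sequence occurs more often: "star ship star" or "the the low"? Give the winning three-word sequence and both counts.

"star ship star": 2 occurrences
"the the low": 4 occurrences

"the the low" (4 vs 2)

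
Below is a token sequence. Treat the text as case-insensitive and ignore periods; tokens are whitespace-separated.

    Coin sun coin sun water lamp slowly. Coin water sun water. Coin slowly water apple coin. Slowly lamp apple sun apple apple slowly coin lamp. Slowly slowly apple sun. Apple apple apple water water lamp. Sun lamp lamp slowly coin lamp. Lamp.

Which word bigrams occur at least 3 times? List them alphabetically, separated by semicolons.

Bigram counts meeting the condition (at least 3 times):
  apple apple: 3
  lamp slowly: 3
  slowly coin: 3

apple apple; lamp slowly; slowly coin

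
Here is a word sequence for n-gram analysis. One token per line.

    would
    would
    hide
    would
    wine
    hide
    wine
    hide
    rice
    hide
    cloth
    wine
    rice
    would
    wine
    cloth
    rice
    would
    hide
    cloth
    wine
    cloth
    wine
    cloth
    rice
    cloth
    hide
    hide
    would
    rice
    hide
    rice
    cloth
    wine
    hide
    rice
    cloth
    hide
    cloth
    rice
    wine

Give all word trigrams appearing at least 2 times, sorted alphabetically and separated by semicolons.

Trigram counts meeting the condition (at least 2 times):
  cloth wine cloth: 2
  hide cloth wine: 2
  hide rice cloth: 2
  rice cloth hide: 2
  wine cloth rice: 2
  wine hide rice: 2

cloth wine cloth; hide cloth wine; hide rice cloth; rice cloth hide; wine cloth rice; wine hide rice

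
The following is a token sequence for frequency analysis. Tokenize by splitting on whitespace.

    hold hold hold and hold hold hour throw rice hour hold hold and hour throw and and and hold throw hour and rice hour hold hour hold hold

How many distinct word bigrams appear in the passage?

28 tokens → 27 bigram windows in total.
Repeated bigrams (each contributes count−1 duplicates):
  hold hold: 5
  hour hold: 3
  and and: 2
  and hold: 2
  hold and: 2
  hold hour: 2
  hour throw: 2
  rice hour: 2
12 duplicate windows → 27 − 12 = 15 distinct.

15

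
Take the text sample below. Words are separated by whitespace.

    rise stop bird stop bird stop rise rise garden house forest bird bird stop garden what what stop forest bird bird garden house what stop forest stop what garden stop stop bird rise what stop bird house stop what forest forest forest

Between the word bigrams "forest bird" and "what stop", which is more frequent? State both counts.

"forest bird": 2 occurrences
"what stop": 3 occurrences

"what stop" (3 vs 2)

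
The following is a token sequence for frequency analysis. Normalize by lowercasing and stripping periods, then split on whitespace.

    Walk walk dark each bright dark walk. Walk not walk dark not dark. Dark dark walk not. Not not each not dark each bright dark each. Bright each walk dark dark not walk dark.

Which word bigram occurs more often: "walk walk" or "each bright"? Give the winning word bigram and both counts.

"walk walk": 2 occurrences
"each bright": 3 occurrences

"each bright" (3 vs 2)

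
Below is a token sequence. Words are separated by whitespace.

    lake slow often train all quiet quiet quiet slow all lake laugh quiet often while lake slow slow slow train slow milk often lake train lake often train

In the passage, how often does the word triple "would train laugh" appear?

0

Scanning the 26 overlapping trigram windows for "would train laugh":
  (none found)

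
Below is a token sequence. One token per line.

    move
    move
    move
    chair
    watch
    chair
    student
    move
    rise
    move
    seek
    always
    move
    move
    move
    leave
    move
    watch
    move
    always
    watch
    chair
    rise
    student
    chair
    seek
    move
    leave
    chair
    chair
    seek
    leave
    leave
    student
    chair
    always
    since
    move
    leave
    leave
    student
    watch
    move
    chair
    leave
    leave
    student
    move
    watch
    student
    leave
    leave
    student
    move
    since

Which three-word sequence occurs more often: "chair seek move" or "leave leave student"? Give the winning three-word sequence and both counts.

"chair seek move": 1 occurrence
"leave leave student": 4 occurrences

"leave leave student" (4 vs 1)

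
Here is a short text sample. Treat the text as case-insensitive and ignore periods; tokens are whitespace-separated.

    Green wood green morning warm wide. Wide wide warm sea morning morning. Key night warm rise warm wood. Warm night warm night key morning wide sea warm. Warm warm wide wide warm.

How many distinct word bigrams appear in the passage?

32 tokens → 31 bigram windows in total.
Repeated bigrams (each contributes count−1 duplicates):
  wide wide: 3
  night warm: 2
  warm night: 2
  warm warm: 2
  warm wide: 2
  wide warm: 2
7 duplicate windows → 31 − 7 = 24 distinct.

24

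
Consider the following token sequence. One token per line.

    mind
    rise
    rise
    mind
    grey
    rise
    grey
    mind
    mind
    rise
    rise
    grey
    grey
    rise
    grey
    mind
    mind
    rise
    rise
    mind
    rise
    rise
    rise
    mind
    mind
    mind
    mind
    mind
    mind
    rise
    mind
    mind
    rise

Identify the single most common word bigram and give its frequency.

"mind mind", 8 times

Bigram frequencies (highest first):
  mind mind: 8
  mind rise: 6
  rise rise: 5
  rise mind: 4
  rise grey: 3
  grey rise: 2
  … (3 more, each ≤ 2)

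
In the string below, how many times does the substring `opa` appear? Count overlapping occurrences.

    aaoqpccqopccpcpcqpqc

0

Sliding a length-3 window over the 20 characters (18 positions):
  (no match at any position)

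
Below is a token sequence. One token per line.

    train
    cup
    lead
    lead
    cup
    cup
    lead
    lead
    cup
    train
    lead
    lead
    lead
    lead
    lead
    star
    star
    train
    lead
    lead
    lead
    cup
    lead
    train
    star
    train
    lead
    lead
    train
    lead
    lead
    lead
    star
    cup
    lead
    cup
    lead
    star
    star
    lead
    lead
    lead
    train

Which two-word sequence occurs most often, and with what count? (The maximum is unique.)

"lead lead", 13 times

Bigram frequencies (highest first):
  lead lead: 13
  cup lead: 5
  lead cup: 4
  train lead: 4
  lead star: 3
  lead train: 3
  … (8 more, each ≤ 2)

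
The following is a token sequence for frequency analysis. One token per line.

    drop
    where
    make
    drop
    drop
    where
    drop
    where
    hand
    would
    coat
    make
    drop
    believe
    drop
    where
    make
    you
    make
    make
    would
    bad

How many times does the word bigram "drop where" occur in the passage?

4

Scanning the 21 overlapping bigram windows for "drop where":
  position 1–2: drop where
  position 5–6: drop where
  position 7–8: drop where
  position 15–16: drop where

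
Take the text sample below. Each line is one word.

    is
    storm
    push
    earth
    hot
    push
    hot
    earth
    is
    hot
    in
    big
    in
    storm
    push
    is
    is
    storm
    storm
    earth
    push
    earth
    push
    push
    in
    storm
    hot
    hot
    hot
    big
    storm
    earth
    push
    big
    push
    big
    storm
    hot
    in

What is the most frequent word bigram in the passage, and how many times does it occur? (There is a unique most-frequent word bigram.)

Bigram frequencies (highest first):
  earth push: 3
  is storm: 2
  storm push: 2
  push earth: 2
  hot in: 2
  in storm: 2
  … (20 more, each ≤ 2)

"earth push", 3 times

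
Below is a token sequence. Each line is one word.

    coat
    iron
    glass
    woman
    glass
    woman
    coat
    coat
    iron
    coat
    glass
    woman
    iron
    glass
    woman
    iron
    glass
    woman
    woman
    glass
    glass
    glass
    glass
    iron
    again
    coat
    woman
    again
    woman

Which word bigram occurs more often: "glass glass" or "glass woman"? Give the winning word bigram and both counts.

"glass woman" (5 vs 3)

"glass glass": 3 occurrences
"glass woman": 5 occurrences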